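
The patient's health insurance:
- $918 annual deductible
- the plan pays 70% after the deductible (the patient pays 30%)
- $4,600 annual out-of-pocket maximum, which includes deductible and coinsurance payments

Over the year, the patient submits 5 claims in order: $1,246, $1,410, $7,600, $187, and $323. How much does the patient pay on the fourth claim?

$56.10

Bill 1, $1,246: $918 to deductible, leaving $328; 30% of $328 = $98.40. Patient pays $1,016.40; OOP now $1,016.40.
Bill 2, $1,410: deductible met; 30% of $1,410 = $423. Patient owes $423 (running OOP $1,439.40).
Bill 3, $7,600: 30% coinsurance on $7,600 = $2,280. Patient pays $2,280; OOP now $3,719.40.
Bill 4, $187: deductible met; 30% of $187 = $56.10. Patient owes $56.10 (running OOP $3,775.50).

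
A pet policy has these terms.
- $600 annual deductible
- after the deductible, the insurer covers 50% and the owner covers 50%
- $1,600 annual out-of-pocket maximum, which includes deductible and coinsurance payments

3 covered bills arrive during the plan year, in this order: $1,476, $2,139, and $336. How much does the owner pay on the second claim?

#1 ($1,476): $600 to deductible, leaving $876; coinsurance $876 × 50% = $438. Owner pays $1,038; OOP now $1,038.
#2 ($2,139): 50% coinsurance on $2,139 = $1,069.50. That would push OOP to $2,107.50, over the $1,600 cap, so owner pays $1,600 − $1,038 = $562.

$562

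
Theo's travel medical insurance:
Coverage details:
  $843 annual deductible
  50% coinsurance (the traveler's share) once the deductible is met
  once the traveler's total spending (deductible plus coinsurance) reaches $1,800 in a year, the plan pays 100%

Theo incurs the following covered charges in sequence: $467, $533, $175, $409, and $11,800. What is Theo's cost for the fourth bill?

Claim 1 ($467): entire amount goes to the deductible. Traveler owes $467 (running OOP $467).
Claim 2 ($533): deductible takes $376, $157 remains; coinsurance $157 × 50% = $78.50. Traveler pays $454.50; OOP now $921.50.
Claim 3 ($175): 50% coinsurance on $175 = $87.50. Cost to traveler: $87.50. OOP to date $1,009.
Claim 4 ($409): deductible met; 50% of $409 = $204.50. Traveler pays $204.50; OOP now $1,213.50.

$204.50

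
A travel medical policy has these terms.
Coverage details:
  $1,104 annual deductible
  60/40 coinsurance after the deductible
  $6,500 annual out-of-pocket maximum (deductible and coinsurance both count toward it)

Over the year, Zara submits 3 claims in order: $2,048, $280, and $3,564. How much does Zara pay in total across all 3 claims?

$3,019.20

Claim 1 — $2,048: deductible takes $1,104, $944 remains; traveler's 40% is $377.60. Traveler owes $1,481.60 (running OOP $1,481.60).
Claim 2 — $280: 40% coinsurance on $280 = $112. Traveler owes $112 (running OOP $1,593.60).
Claim 3 — $3,564: deductible met; 40% of $3,564 = $1,425.60. Traveler pays $1,425.60; OOP now $3,019.20.
Total paid by the traveler: $1,481.60 + $112 + $1,425.60 = $3,019.20.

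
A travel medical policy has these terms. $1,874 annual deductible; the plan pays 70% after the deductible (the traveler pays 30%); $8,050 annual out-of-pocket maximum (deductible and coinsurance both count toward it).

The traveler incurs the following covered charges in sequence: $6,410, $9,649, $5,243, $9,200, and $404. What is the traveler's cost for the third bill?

$1,572.90

Claim 1 ($6,410): $1,874 finishes the deductible; $4,536 goes to coinsurance; 30% of $4,536 = $1,360.80. Traveler owes $3,234.80 (running OOP $3,234.80).
Claim 2 ($9,649): deductible met; 30% of $9,649 = $2,894.70. Cost to traveler: $2,894.70. OOP to date $6,129.50.
Claim 3 ($5,243): deductible met; 30% of $5,243 = $1,572.90. Cost to traveler: $1,572.90. OOP to date $7,702.40.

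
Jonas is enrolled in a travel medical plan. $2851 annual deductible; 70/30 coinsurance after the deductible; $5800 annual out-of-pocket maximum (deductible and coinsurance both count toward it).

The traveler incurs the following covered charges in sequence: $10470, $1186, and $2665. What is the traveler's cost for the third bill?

$307.50

Bill 1, $10470: $2851 finishes the deductible; $7619 goes to coinsurance; 30% of $7619 = $2285.70. Traveler owes $5136.70 (running OOP $5136.70).
Bill 2, $1186: 30% coinsurance on $1186 = $355.80. Traveler owes $355.80 (running OOP $5492.50).
Bill 3, $2665: deductible met; 30% of $2665 = $799.50. Adding that to $5492.50 gives $6292, past the $5800 cap; traveler pays only $5800 − $5492.50 = $307.50.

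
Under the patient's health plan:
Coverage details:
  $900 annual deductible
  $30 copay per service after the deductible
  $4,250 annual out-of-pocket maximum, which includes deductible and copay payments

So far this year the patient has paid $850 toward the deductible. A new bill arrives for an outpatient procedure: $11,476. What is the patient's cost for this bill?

$80

Deductible still to meet: $900 − $850 = $50.
After the $50 deductible portion, $11,476 − $50 = $11,426 is subject to the copay.
Copay on this service: $30.
Patient responsibility before any cap: $50 + $30 = $80.
Year-to-date out-of-pocket becomes $850 + $80 = $930, still under the $4,250 maximum, so no cap applies.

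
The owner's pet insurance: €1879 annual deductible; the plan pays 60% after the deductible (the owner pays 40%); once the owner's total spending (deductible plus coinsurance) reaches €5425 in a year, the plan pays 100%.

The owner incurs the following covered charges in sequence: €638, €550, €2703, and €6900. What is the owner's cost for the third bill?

€1495.80

Bill 1, €638: entire amount goes to the deductible. Owner owes €638 (running OOP €638).
Bill 2, €550: entire amount goes to the deductible. Owner pays €550; OOP now €1188.
Bill 3, €2703: deductible takes €691, €2012 remains; coinsurance €2012 × 40% = €804.80. Cost to owner: €1495.80. OOP to date €2683.80.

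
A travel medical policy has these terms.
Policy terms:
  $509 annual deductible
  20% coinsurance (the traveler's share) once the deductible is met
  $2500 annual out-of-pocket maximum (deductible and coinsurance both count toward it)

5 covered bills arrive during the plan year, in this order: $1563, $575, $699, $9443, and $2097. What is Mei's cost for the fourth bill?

Bill 1, $1563: $509 finishes the deductible; $1054 goes to coinsurance; coinsurance $1054 × 20% = $210.80. Traveler pays $719.80; OOP now $719.80.
Bill 2, $575: deductible met; 20% of $575 = $115. Traveler pays $115; OOP now $834.80.
Bill 3, $699: deductible already satisfied, so traveler's share is 20% × $699 = $139.80. Traveler pays $139.80; OOP now $974.60.
Bill 4, $9443: 20% coinsurance on $9443 = $1888.60. OOP would hit $2863.20 > $2500, so the cap limits the traveler to $2500 − $974.60 = $1525.40.

$1525.40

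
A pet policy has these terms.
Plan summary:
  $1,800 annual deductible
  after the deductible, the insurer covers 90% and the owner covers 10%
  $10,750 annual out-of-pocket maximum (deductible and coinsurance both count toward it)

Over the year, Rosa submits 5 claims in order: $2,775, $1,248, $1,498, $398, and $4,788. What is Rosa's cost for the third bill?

Bill 1, $2,775: deductible takes $1,800, $975 remains; 10% of $975 = $97.50. Owner owes $1,897.50 (running OOP $1,897.50).
Bill 2, $1,248: deductible already satisfied, so owner's share is 10% × $1,248 = $124.80. Owner owes $124.80 (running OOP $2,022.30).
Bill 3, $1,498: deductible met; 10% of $1,498 = $149.80. Owner pays $149.80; OOP now $2,172.10.

$149.80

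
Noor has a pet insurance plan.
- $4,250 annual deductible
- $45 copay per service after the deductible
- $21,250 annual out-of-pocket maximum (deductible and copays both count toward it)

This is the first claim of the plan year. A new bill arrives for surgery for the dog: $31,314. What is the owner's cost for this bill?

$4,295

Deductible not yet touched, so the first $4,250 of the bill goes to the deductible.
The remaining $27,064 (= $31,314 − $4,250) moves to the copay.
Copay on this service: $45.
That puts the owner's cost at $4,250 + $45 = $4,295 before any cap.
Year-to-date out-of-pocket becomes $0 + $4,295 = $4,295, still under the $21,250 maximum, so no cap applies.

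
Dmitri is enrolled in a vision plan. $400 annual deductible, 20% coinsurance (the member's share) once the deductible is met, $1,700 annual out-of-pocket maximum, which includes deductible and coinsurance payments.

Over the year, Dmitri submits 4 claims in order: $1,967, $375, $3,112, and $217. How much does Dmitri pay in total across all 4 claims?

Bill 1, $1,967: deductible takes $400, $1,567 remains; coinsurance $1,567 × 20% = $313.40. Member pays $713.40; OOP now $713.40.
Bill 2, $375: deductible already satisfied, so member's share is 20% × $375 = $75. Cost to member: $75. OOP to date $788.40.
Bill 3, $3,112: 20% coinsurance on $3,112 = $622.40. Cost to member: $622.40. OOP to date $1,410.80.
Bill 4, $217: 20% coinsurance on $217 = $43.40. Member pays $43.40; OOP now $1,454.20.
Summing the member's payments: $713.40 + $75 + $622.40 + $43.40 = $1,454.20.

$1,454.20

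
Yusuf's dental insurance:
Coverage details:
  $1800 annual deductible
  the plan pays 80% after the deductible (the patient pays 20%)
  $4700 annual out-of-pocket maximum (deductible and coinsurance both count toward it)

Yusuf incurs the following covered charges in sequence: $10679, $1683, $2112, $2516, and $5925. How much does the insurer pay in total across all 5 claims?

$18215

Claim 1 ($10679): $1800 to deductible, leaving $8879; patient's 20% is $1775.80. Patient owes $3575.80 (running OOP $3575.80). Insurer: $10679 − $3575.80 = $7103.20.
Claim 2 ($1683): deductible met; 20% of $1683 = $336.60. Patient pays $336.60; OOP now $3912.40. Insurer: $1683 − $336.60 = $1346.40.
Claim 3 ($2112): deductible already satisfied, so patient's share is 20% × $2112 = $422.40. Cost to patient: $422.40. OOP to date $4334.80. Insurer: $2112 − $422.40 = $1689.60.
Claim 4 ($2516): 20% coinsurance on $2516 = $503.20. OOP would hit $4838 > $4700, so the cap limits the patient to $4700 − $4334.80 = $365.20. Insurer: $2516 − $365.20 = $2150.80.
Claim 5 ($5925): deductible already satisfied, so patient's share is 20% × $5925 = $1185. That would push OOP to $5885, over the $4700 cap, so patient pays $4700 − $4700 = $0. Insurer: $5925 − $0 = $5925.
Insurer total: $7103.20 + $1346.40 + $1689.60 + $2150.80 + $5925 = $18215.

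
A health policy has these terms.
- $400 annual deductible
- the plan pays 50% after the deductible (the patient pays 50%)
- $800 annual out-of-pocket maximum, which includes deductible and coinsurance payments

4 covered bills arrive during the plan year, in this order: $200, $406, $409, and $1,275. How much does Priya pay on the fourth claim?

Claim 1 ($200): entire amount goes to the deductible. Patient owes $200 (running OOP $200).
Claim 2 ($406): $200 finishes the deductible; $206 goes to coinsurance; patient's 50% is $103. Patient owes $303 (running OOP $503).
Claim 3 ($409): 50% coinsurance on $409 = $204.50. Cost to patient: $204.50. OOP to date $707.50.
Claim 4 ($1,275): 50% coinsurance on $1,275 = $637.50. OOP would hit $1,345 > $800, so the cap limits the patient to $800 − $707.50 = $92.50.

$92.50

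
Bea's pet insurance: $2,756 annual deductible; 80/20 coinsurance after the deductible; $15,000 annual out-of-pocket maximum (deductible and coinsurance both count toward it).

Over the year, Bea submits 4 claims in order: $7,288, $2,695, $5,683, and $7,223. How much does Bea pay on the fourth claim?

$1,444.60

Bill 1, $7,288: $2,756 finishes the deductible; $4,532 goes to coinsurance; coinsurance $4,532 × 20% = $906.40. Cost to owner: $3,662.40. OOP to date $3,662.40.
Bill 2, $2,695: 20% coinsurance on $2,695 = $539. Owner pays $539; OOP now $4,201.40.
Bill 3, $5,683: 20% coinsurance on $5,683 = $1,136.60. Owner pays $1,136.60; OOP now $5,338.
Bill 4, $7,223: 20% coinsurance on $7,223 = $1,444.60. Owner owes $1,444.60 (running OOP $6,782.60).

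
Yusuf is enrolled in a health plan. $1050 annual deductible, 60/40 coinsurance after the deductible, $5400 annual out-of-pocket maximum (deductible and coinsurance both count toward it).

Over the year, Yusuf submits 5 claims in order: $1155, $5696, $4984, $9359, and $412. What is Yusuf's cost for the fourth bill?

Claim 1 ($1155): deductible takes $1050, $105 remains; coinsurance $105 × 40% = $42. Patient pays $1092; OOP now $1092.
Claim 2 ($5696): 40% coinsurance on $5696 = $2278.40. Patient pays $2278.40; OOP now $3370.40.
Claim 3 ($4984): deductible met; 40% of $4984 = $1993.60. Patient owes $1993.60 (running OOP $5364).
Claim 4 ($9359): deductible met; 40% of $9359 = $3743.60. OOP would hit $9107.60 > $5400, so the cap limits the patient to $5400 − $5364 = $36.

$36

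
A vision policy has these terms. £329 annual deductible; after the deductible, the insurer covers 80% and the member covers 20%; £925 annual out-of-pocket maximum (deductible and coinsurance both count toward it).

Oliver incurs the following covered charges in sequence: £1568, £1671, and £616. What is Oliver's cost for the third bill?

£14

Claim 1 (£1568): £329 finishes the deductible; £1239 goes to coinsurance; member's 20% is £247.80. Member owes £576.80 (running OOP £576.80).
Claim 2 (£1671): deductible met; 20% of £1671 = £334.20. Member owes £334.20 (running OOP £911).
Claim 3 (£616): deductible met; 20% of £616 = £123.20. That would push OOP to £1034.20, over the £925 cap, so member pays £925 − £911 = £14.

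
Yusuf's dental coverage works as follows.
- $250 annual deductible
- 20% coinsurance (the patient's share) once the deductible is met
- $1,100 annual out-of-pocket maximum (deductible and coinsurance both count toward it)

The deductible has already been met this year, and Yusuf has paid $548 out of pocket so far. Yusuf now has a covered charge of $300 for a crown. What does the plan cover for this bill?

The deductible is already satisfied, so the full bill goes to coinsurance.
Coinsurance: $300 × 20% = $60.
Total out-of-pocket so far would be $548 + $60 = $608, below the $1,100 cap — no reduction.
Insurer pays the balance: $300 − $60 = $240.

$240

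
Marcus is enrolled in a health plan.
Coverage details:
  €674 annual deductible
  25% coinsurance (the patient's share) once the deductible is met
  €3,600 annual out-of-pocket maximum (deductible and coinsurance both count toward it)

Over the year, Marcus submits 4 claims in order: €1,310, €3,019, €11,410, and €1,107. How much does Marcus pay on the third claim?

€2,012.25

Claim 1 (€1,310): €674 finishes the deductible; €636 goes to coinsurance; coinsurance €636 × 25% = €159. Patient pays €833; OOP now €833.
Claim 2 (€3,019): deductible met; 25% of €3,019 = €754.75. Patient owes €754.75 (running OOP €1,587.75).
Claim 3 (€11,410): deductible already satisfied, so patient's share is 25% × €11,410 = €2,852.50. That would push OOP to €4,440.25, over the €3,600 cap, so patient pays €3,600 − €1,587.75 = €2,012.25.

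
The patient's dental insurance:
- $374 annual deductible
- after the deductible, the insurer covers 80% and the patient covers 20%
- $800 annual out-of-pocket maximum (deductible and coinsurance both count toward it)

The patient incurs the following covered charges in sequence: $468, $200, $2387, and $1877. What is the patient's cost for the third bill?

Bill 1, $468: deductible takes $374, $94 remains; coinsurance $94 × 20% = $18.80. Cost to patient: $392.80. OOP to date $392.80.
Bill 2, $200: 20% coinsurance on $200 = $40. Cost to patient: $40. OOP to date $432.80.
Bill 3, $2387: deductible already satisfied, so patient's share is 20% × $2387 = $477.40. Adding that to $432.80 gives $910.20, past the $800 cap; patient pays only $800 − $432.80 = $367.20.

$367.20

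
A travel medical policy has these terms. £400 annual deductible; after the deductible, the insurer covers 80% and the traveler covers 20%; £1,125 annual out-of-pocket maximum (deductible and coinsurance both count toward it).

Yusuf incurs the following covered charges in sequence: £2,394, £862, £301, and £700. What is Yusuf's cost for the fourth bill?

Claim 1 (£2,394): deductible takes £400, £1,994 remains; traveler's 20% is £398.80. Traveler owes £798.80 (running OOP £798.80).
Claim 2 (£862): deductible met; 20% of £862 = £172.40. Traveler owes £172.40 (running OOP £971.20).
Claim 3 (£301): deductible met; 20% of £301 = £60.20. Traveler pays £60.20; OOP now £1,031.40.
Claim 4 (£700): deductible met; 20% of £700 = £140. That would push OOP to £1,171.40, over the £1,125 cap, so traveler pays £1,125 − £1,031.40 = £93.60.

£93.60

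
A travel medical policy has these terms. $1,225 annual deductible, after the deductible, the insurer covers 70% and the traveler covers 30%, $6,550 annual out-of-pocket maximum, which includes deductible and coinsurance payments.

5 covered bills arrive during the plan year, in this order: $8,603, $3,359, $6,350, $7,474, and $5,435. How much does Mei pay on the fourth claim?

$198.90

Claim 1 — $8,603: $1,225 finishes the deductible; $7,378 goes to coinsurance; 30% of $7,378 = $2,213.40. Traveler pays $3,438.40; OOP now $3,438.40.
Claim 2 — $3,359: deductible already satisfied, so traveler's share is 30% × $3,359 = $1,007.70. Traveler pays $1,007.70; OOP now $4,446.10.
Claim 3 — $6,350: 30% coinsurance on $6,350 = $1,905. Traveler owes $1,905 (running OOP $6,351.10).
Claim 4 — $7,474: deductible already satisfied, so traveler's share is 30% × $7,474 = $2,242.20. That would push OOP to $8,593.30, over the $6,550 cap, so traveler pays $6,550 − $6,351.10 = $198.90.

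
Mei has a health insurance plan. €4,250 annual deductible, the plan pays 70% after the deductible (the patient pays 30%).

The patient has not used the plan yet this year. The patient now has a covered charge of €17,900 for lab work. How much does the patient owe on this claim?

Nothing has been paid toward the €4,250 deductible, so the first €4,250 of this charge is applied there.
After the €4,250 deductible portion, €17,900 − €4,250 = €13,650 is subject to coinsurance.
Coinsurance: €13,650 × 30% = €4,095.
So the patient owes €4,250 + €4,095 = €8,345.

€8,345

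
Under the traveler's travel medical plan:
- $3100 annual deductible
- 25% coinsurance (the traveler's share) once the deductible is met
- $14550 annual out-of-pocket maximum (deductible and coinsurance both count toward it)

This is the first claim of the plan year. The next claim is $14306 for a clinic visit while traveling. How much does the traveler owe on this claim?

$5901.50

Deductible not yet touched, so the first $3100 of the bill goes to the deductible.
That leaves $14306 − $3100 = $11206 for coinsurance.
25% of $11206 = $2801.50 falls to the traveler.
Traveler responsibility before any cap: $3100 + $2801.50 = $5901.50.
Total out-of-pocket so far would be $0 + $5901.50 = $5901.50, below the $14550 cap — no reduction.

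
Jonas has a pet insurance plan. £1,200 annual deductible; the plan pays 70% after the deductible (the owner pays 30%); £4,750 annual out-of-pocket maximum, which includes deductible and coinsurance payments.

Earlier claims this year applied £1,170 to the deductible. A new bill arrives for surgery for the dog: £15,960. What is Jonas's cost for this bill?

£3,580

Deductible still to meet: £1,200 − £1,170 = £30.
After the £30 deductible portion, £15,960 − £30 = £15,930 is subject to coinsurance.
Owner's 30% share of £15,930 is £4,779.
Owner responsibility before any cap: £30 + £4,779 = £4,809.
Adding £4,809 to the £1,170 already spent would give £5,979, which exceeds the £4,750 cap; the owner pays just £4,750 − £1,170 = £3,580.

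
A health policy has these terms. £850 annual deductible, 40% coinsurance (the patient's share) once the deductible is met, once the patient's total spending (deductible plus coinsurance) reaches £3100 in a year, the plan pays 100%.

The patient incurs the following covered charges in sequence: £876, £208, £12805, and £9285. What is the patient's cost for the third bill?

#1 (£876): deductible takes £850, £26 remains; coinsurance £26 × 40% = £10.40. Patient owes £860.40 (running OOP £860.40).
#2 (£208): deductible already satisfied, so patient's share is 40% × £208 = £83.20. Patient owes £83.20 (running OOP £943.60).
#3 (£12805): deductible already satisfied, so patient's share is 40% × £12805 = £5122. Adding that to £943.60 gives £6065.60, past the £3100 cap; patient pays only £3100 − £943.60 = £2156.40.

£2156.40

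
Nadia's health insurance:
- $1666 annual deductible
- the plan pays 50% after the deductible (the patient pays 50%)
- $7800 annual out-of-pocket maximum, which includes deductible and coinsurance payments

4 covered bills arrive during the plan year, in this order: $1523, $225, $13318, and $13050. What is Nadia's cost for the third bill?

Claim 1 ($1523): all of it applies to the deductible. Patient pays $1523; OOP now $1523.
Claim 2 ($225): deductible takes $143, $82 remains; patient's 50% is $41. Cost to patient: $184. OOP to date $1707.
Claim 3 ($13318): deductible already satisfied, so patient's share is 50% × $13318 = $6659. OOP would hit $8366 > $7800, so the cap limits the patient to $7800 − $1707 = $6093.

$6093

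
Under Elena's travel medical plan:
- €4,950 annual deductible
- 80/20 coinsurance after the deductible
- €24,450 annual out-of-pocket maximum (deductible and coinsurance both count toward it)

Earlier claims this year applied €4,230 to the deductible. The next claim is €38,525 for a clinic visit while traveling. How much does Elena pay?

€8,281

Deductible still to meet: €4,950 − €4,230 = €720.
The remaining €37,805 (= €38,525 − €720) moves to coinsurance.
Coinsurance: €37,805 × 20% = €7,561.
So the traveler owes €720 + €7,561 = €8,281 before any cap.
Cumulative spending €4,230 + €8,281 = €12,511 stays under the €24,450 maximum.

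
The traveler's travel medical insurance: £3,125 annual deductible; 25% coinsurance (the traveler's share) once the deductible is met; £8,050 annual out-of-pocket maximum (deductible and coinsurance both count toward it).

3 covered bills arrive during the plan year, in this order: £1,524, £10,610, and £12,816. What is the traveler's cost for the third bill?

£2,672.75

#1 (£1,524): fully absorbed by the deductible. Traveler pays £1,524; OOP now £1,524.
#2 (£10,610): £1,601 finishes the deductible; £9,009 goes to coinsurance; traveler's 25% is £2,252.25. Traveler pays £3,853.25; OOP now £5,377.25.
#3 (£12,816): deductible already satisfied, so traveler's share is 25% × £12,816 = £3,204. Adding that to £5,377.25 gives £8,581.25, past the £8,050 cap; traveler pays only £8,050 − £5,377.25 = £2,672.75.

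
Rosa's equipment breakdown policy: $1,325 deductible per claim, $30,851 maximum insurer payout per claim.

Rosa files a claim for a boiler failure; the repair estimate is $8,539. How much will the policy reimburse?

After the deductible, $8,539 − $1,325 = $7,214 remains.
$7,214 is within the $30,851 limit, so the insurer pays $7,214.

$7,214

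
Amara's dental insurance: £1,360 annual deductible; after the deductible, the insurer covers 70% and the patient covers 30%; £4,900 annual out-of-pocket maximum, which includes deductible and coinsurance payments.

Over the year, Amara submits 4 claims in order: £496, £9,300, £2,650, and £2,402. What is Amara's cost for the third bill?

Bill 1, £496: all of it applies to the deductible. Cost to patient: £496. OOP to date £496.
Bill 2, £9,300: £864 to deductible, leaving £8,436; coinsurance £8,436 × 30% = £2,530.80. Patient pays £3,394.80; OOP now £3,890.80.
Bill 3, £2,650: deductible met; 30% of £2,650 = £795. Patient owes £795 (running OOP £4,685.80).

£795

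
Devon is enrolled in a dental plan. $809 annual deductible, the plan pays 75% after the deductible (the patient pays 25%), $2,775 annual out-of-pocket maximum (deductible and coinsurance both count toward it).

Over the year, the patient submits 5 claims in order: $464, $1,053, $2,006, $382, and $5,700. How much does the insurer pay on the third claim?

Claim 1 ($464): all of it applies to the deductible. Patient pays $464; OOP now $464. Insurer: $464 − $464 = $0.
Claim 2 ($1,053): deductible takes $345, $708 remains; patient's 25% is $177. Cost to patient: $522. OOP to date $986. Plan pays $1,053 − $522 = $531.
Claim 3 ($2,006): deductible met; 25% of $2,006 = $501.50. Patient pays $501.50; OOP now $1,487.50. Plan pays $2,006 − $501.50 = $1,504.50.

$1,504.50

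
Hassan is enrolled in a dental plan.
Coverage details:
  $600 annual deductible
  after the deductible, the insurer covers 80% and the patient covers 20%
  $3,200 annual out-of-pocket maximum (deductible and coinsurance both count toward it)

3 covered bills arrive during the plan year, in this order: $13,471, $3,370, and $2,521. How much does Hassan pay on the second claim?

Bill 1, $13,471: $600 finishes the deductible; $12,871 goes to coinsurance; 20% of $12,871 = $2,574.20. Cost to patient: $3,174.20. OOP to date $3,174.20.
Bill 2, $3,370: deductible already satisfied, so patient's share is 20% × $3,370 = $674. OOP would hit $3,848.20 > $3,200, so the cap limits the patient to $3,200 − $3,174.20 = $25.80.

$25.80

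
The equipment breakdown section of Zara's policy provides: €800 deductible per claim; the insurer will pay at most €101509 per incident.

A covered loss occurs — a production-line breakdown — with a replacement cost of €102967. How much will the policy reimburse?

Less the €800 deductible: €102967 − €800 = €102167.
Since €102167 > €101509, the payout is capped at €101509.

€101509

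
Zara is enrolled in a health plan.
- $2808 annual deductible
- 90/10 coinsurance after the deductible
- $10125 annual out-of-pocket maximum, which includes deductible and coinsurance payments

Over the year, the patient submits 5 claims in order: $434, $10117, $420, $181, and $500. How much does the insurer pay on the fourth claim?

$162.90

Bill 1, $434: all of it applies to the deductible. Patient pays $434; OOP now $434. Plan pays $434 − $434 = $0.
Bill 2, $10117: $2374 finishes the deductible; $7743 goes to coinsurance; 10% of $7743 = $774.30. Patient owes $3148.30 (running OOP $3582.30). Insurer: $10117 − $3148.30 = $6968.70.
Bill 3, $420: deductible met; 10% of $420 = $42. Cost to patient: $42. OOP to date $3624.30. Plan pays $420 − $42 = $378.
Bill 4, $181: deductible met; 10% of $181 = $18.10. Cost to patient: $18.10. OOP to date $3642.40. Insurer: $181 − $18.10 = $162.90.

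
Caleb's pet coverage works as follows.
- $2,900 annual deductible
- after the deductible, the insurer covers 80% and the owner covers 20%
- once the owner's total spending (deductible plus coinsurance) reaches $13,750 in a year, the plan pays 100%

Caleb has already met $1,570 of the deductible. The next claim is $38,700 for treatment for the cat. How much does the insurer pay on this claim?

Remaining deductible: $2,900 − $1,570 = $1,330.
After the $1,330 deductible portion, $38,700 − $1,330 = $37,370 is subject to coinsurance.
Coinsurance: $37,370 × 20% = $7,474.
That puts the owner's cost at $1,330 + $7,474 = $8,804 before any cap.
Cumulative spending $1,570 + $8,804 = $10,374 stays under the $13,750 maximum.
The plan picks up $38,700 − $8,804 = $29,896.

$29,896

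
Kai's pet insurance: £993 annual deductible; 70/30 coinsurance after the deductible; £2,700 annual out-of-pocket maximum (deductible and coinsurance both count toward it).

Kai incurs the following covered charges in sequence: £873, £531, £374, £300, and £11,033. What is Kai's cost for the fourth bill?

£90

Claim 1 (£873): fully absorbed by the deductible. Cost to owner: £873. OOP to date £873.
Claim 2 (£531): £120 finishes the deductible; £411 goes to coinsurance; 30% of £411 = £123.30. Owner owes £243.30 (running OOP £1,116.30).
Claim 3 (£374): deductible met; 30% of £374 = £112.20. Cost to owner: £112.20. OOP to date £1,228.50.
Claim 4 (£300): 30% coinsurance on £300 = £90. Cost to owner: £90. OOP to date £1,318.50.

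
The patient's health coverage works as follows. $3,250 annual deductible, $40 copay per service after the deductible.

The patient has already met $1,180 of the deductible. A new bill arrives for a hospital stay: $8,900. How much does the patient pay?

$2,110

Remaining deductible: $3,250 − $1,180 = $2,070.
After the $2,070 deductible portion, $8,900 − $2,070 = $6,830 is subject to the copay.
Copay on this service: $40.
That puts the patient's cost at $2,070 + $40 = $2,110.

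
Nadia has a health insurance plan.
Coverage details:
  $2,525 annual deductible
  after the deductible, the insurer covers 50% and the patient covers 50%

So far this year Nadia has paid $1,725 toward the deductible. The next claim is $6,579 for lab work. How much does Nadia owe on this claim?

$1,725 of the $2,525 deductible is already met, leaving $800.
The remaining $5,779 (= $6,579 − $800) moves to coinsurance.
Coinsurance: $5,779 × 50% = $2,889.50.
That puts the patient's cost at $800 + $2,889.50 = $3,689.50.

$3,689.50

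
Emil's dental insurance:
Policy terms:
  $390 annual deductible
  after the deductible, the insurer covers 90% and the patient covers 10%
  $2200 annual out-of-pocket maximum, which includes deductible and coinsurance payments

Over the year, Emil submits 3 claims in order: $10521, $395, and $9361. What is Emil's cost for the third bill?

Claim 1 ($10521): deductible takes $390, $10131 remains; coinsurance $10131 × 10% = $1013.10. Patient owes $1403.10 (running OOP $1403.10).
Claim 2 ($395): deductible met; 10% of $395 = $39.50. Patient pays $39.50; OOP now $1442.60.
Claim 3 ($9361): deductible met; 10% of $9361 = $936.10. That would push OOP to $2378.70, over the $2200 cap, so patient pays $2200 − $1442.60 = $757.40.

$757.40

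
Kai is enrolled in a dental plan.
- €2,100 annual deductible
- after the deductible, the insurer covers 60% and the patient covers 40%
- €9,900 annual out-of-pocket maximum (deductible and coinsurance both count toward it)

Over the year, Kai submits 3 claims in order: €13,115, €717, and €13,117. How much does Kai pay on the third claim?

Claim 1 — €13,115: €2,100 to deductible, leaving €11,015; patient's 40% is €4,406. Patient pays €6,506; OOP now €6,506.
Claim 2 — €717: deductible met; 40% of €717 = €286.80. Cost to patient: €286.80. OOP to date €6,792.80.
Claim 3 — €13,117: deductible already satisfied, so patient's share is 40% × €13,117 = €5,246.80. That would push OOP to €12,039.60, over the €9,900 cap, so patient pays €9,900 − €6,792.80 = €3,107.20.

€3,107.20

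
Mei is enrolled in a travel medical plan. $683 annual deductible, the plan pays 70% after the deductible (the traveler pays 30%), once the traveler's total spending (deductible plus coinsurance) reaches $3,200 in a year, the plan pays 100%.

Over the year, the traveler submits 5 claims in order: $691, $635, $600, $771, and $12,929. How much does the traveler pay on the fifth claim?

Claim 1 ($691): deductible takes $683, $8 remains; traveler's 30% is $2.40. Traveler owes $685.40 (running OOP $685.40).
Claim 2 ($635): deductible already satisfied, so traveler's share is 30% × $635 = $190.50. Traveler owes $190.50 (running OOP $875.90).
Claim 3 ($600): deductible met; 30% of $600 = $180. Traveler pays $180; OOP now $1,055.90.
Claim 4 ($771): deductible already satisfied, so traveler's share is 30% × $771 = $231.30. Cost to traveler: $231.30. OOP to date $1,287.20.
Claim 5 ($12,929): 30% coinsurance on $12,929 = $3,878.70. OOP would hit $5,165.90 > $3,200, so the cap limits the traveler to $3,200 − $1,287.20 = $1,912.80.

$1,912.80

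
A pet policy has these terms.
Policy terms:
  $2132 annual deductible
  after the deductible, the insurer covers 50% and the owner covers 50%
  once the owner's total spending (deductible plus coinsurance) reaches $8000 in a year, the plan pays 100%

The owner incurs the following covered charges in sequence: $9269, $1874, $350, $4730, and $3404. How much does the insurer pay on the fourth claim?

$3542.50

#1 ($9269): $2132 to deductible, leaving $7137; 50% of $7137 = $3568.50. Owner owes $5700.50 (running OOP $5700.50). Plan pays $9269 − $5700.50 = $3568.50.
#2 ($1874): 50% coinsurance on $1874 = $937. Owner pays $937; OOP now $6637.50. Insurer: $1874 − $937 = $937.
#3 ($350): deductible met; 50% of $350 = $175. Owner owes $175 (running OOP $6812.50). Plan pays $350 − $175 = $175.
#4 ($4730): 50% coinsurance on $4730 = $2365. Adding that to $6812.50 gives $9177.50, past the $8000 cap; owner pays only $8000 − $6812.50 = $1187.50. Insurer: $4730 − $1187.50 = $3542.50.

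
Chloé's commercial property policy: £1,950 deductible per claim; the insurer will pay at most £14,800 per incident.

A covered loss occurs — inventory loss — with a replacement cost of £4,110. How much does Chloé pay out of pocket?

£1,950

After the deductible, £4,110 − £1,950 = £2,160 remains.
That's under the £14,800 cap, so the insurer reimburses the full £2,160.
The business bears the rest of the original loss: £4,110 − £2,160 = £1,950.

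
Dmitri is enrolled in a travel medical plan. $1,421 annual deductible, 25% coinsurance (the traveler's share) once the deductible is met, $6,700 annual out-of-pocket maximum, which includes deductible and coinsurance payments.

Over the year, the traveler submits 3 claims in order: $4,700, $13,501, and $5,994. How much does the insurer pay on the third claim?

$4,910

#1 ($4,700): $1,421 to deductible, leaving $3,279; coinsurance $3,279 × 25% = $819.75. Traveler owes $2,240.75 (running OOP $2,240.75). Plan pays $4,700 − $2,240.75 = $2,459.25.
#2 ($13,501): deductible met; 25% of $13,501 = $3,375.25. Traveler pays $3,375.25; OOP now $5,616. Insurer: $13,501 − $3,375.25 = $10,125.75.
#3 ($5,994): 25% coinsurance on $5,994 = $1,498.50. Adding that to $5,616 gives $7,114.50, past the $6,700 cap; traveler pays only $6,700 − $5,616 = $1,084. Insurer: $5,994 − $1,084 = $4,910.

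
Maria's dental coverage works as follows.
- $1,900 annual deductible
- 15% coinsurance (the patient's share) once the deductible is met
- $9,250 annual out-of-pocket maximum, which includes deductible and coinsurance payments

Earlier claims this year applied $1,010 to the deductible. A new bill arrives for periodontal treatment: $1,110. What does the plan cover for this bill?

Deductible still to meet: $1,900 − $1,010 = $890.
The remaining $220 (= $1,110 − $890) moves to coinsurance.
Coinsurance: $220 × 15% = $33.
That puts the patient's cost at $890 + $33 = $923 before any cap.
Total out-of-pocket so far would be $1,010 + $923 = $1,933, below the $9,250 cap — no reduction.
Insurer pays the balance: $1,110 − $923 = $187.

$187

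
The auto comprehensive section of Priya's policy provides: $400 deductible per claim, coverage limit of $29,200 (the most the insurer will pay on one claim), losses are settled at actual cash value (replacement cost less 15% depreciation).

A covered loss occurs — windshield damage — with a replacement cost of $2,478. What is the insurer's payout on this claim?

$1,706.30

At 15% depreciation, ACV = $2,478 − $371.70 = $2,106.30.
Less the $400 deductible: $2,106.30 − $400 = $1,706.30.
$1,706.30 is within the $29,200 limit, so the insurer pays $1,706.30.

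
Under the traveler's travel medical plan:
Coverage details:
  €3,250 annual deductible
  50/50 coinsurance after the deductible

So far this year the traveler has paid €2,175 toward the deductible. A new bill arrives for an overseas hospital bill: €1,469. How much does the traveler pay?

€2,175 of the €3,250 deductible is already met, leaving €1,075.
The remaining €394 (= €1,469 − €1,075) moves to coinsurance.
50% of €394 = €197 falls to the traveler.
So the traveler owes €1,075 + €197 = €1,272.

€1,272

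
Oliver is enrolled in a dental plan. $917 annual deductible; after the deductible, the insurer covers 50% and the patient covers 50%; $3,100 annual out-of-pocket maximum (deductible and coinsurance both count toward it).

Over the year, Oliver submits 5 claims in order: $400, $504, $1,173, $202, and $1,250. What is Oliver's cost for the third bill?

$593

Claim 1 — $400: entire amount goes to the deductible. Patient pays $400; OOP now $400.
Claim 2 — $504: all of it applies to the deductible. Patient pays $504; OOP now $904.
Claim 3 — $1,173: $13 finishes the deductible; $1,160 goes to coinsurance; coinsurance $1,160 × 50% = $580. Patient owes $593 (running OOP $1,497).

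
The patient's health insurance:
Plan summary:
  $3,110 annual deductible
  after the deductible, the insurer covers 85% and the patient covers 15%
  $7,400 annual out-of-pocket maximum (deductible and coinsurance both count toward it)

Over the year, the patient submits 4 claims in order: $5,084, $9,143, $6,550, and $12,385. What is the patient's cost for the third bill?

$982.50

#1 ($5,084): $3,110 finishes the deductible; $1,974 goes to coinsurance; patient's 15% is $296.10. Cost to patient: $3,406.10. OOP to date $3,406.10.
#2 ($9,143): deductible already satisfied, so patient's share is 15% × $9,143 = $1,371.45. Cost to patient: $1,371.45. OOP to date $4,777.55.
#3 ($6,550): deductible met; 15% of $6,550 = $982.50. Cost to patient: $982.50. OOP to date $5,760.05.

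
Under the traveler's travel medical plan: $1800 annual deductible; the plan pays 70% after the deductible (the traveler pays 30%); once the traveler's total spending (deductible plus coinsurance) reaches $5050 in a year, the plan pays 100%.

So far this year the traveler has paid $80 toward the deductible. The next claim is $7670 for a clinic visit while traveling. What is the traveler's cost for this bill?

$3505

Remaining deductible: $1800 − $80 = $1720.
That leaves $7670 − $1720 = $5950 for coinsurance.
30% of $5950 = $1785 falls to the traveler.
So the traveler owes $1720 + $1785 = $3505 before any cap.
Total out-of-pocket so far would be $80 + $3505 = $3585, below the $5050 cap — no reduction.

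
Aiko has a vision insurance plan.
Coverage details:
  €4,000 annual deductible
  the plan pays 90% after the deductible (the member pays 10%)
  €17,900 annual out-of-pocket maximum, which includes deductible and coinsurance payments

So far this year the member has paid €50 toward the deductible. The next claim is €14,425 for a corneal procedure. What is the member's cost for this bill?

€4,997.50

€50 of the €4,000 deductible is already met, leaving €3,950.
The remaining €10,475 (= €14,425 − €3,950) moves to coinsurance.
Coinsurance: €10,475 × 10% = €1,047.50.
That puts the member's cost at €3,950 + €1,047.50 = €4,997.50 before any cap.
Year-to-date out-of-pocket becomes €50 + €4,997.50 = €5,047.50, still under the €17,900 maximum, so no cap applies.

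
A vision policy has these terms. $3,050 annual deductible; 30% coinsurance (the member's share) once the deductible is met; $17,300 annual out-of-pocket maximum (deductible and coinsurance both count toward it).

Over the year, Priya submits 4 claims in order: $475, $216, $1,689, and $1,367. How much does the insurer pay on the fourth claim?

Claim 1 ($475): entire amount goes to the deductible. Member pays $475; OOP now $475. Plan pays $475 − $475 = $0.
Claim 2 ($216): all of it applies to the deductible. Cost to member: $216. OOP to date $691. Insurer: $216 − $216 = $0.
Claim 3 ($1,689): entire amount goes to the deductible. Member owes $1,689 (running OOP $2,380). Plan pays $1,689 − $1,689 = $0.
Claim 4 ($1,367): $670 to deductible, leaving $697; member's 30% is $209.10. Member owes $879.10 (running OOP $3,259.10). Plan pays $1,367 − $879.10 = $487.90.

$487.90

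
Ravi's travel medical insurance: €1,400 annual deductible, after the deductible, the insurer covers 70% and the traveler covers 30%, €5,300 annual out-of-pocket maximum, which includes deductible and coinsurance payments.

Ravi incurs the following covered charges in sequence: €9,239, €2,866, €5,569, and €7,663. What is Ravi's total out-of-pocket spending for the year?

Claim 1 — €9,239: €1,400 to deductible, leaving €7,839; coinsurance €7,839 × 30% = €2,351.70. Traveler pays €3,751.70; OOP now €3,751.70.
Claim 2 — €2,866: deductible already satisfied, so traveler's share is 30% × €2,866 = €859.80. Cost to traveler: €859.80. OOP to date €4,611.50.
Claim 3 — €5,569: 30% coinsurance on €5,569 = €1,670.70. Adding that to €4,611.50 gives €6,282.20, past the €5,300 cap; traveler pays only €5,300 − €4,611.50 = €688.50.
Claim 4 — €7,663: deductible met; 30% of €7,663 = €2,298.90. Adding that to €5,300 gives €7,598.90, past the €5,300 cap; traveler pays only €5,300 − €5,300 = €0.
Total paid by the traveler: €3,751.70 + €859.80 + €688.50 + €0 = €5,300.

€5,300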